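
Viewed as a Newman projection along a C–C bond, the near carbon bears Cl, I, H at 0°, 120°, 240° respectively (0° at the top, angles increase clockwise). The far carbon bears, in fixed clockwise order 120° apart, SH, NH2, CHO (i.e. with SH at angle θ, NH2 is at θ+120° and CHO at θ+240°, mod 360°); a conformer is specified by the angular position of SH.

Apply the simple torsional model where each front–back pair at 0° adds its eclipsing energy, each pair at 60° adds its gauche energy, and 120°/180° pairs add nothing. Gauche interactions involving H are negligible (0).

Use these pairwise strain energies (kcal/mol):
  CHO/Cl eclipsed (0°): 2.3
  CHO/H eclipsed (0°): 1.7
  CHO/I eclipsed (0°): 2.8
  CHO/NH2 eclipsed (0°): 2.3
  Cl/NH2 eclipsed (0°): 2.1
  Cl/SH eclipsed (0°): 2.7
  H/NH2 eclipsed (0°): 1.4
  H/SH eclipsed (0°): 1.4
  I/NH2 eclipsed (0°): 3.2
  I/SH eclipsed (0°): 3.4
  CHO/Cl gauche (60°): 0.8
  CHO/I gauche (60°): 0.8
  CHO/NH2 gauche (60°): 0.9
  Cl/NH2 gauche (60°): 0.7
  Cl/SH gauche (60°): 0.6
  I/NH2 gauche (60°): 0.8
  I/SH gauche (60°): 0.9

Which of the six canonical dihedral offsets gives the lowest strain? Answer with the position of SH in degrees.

SH at 0° is eclipsed. Cl at 0° is eclipsed with SH at 0° (2.7); I at 120° is eclipsed with NH2 at 120° (3.2); H at 240° is eclipsed with CHO at 240° (1.7). Total 7.6 kcal/mol.
SH at 60° is staggered. Cl at 0° is gauche with SH at 60° (0.6); Cl at 0° is gauche with CHO at 300° (0.8); I at 120° is gauche with SH at 60° (0.9); I at 120° is gauche with NH2 at 180° (0.8). Total 3.1 kcal/mol.
SH at 120° is eclipsed. Cl at 0° is eclipsed with CHO at 0° (2.3); I at 120° is eclipsed with SH at 120° (3.4); H at 240° is eclipsed with NH2 at 240° (1.4). Total 7.1 kcal/mol.
SH at 180° is staggered. Cl at 0° is gauche with NH2 at 300° (0.7); Cl at 0° is gauche with CHO at 60° (0.8); I at 120° is gauche with SH at 180° (0.9); I at 120° is gauche with CHO at 60° (0.8). Total 3.2 kcal/mol.
SH at 240° is eclipsed. Cl at 0° is eclipsed with NH2 at 0° (2.1); I at 120° is eclipsed with CHO at 120° (2.8); H at 240° is eclipsed with SH at 240° (1.4). Total 6.3 kcal/mol.
SH at 300° is staggered. Cl at 0° is gauche with SH at 300° (0.6); Cl at 0° is gauche with NH2 at 60° (0.7); I at 120° is gauche with NH2 at 60° (0.8); I at 120° is gauche with CHO at 180° (0.8). Total 2.9 kcal/mol.
The minimum (2.9 kcal/mol) occurs with SH at 300°.

300°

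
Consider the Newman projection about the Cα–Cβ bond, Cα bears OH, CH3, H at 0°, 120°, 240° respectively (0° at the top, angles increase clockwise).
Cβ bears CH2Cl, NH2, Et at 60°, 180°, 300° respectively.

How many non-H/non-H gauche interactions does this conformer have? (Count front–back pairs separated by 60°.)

Non-H gauche pairs: OH(0°)/CH2Cl(60°); OH(0°)/Et(300°); CH3(120°)/CH2Cl(60°); CH3(120°)/NH2(180°) — 4 interactions.

4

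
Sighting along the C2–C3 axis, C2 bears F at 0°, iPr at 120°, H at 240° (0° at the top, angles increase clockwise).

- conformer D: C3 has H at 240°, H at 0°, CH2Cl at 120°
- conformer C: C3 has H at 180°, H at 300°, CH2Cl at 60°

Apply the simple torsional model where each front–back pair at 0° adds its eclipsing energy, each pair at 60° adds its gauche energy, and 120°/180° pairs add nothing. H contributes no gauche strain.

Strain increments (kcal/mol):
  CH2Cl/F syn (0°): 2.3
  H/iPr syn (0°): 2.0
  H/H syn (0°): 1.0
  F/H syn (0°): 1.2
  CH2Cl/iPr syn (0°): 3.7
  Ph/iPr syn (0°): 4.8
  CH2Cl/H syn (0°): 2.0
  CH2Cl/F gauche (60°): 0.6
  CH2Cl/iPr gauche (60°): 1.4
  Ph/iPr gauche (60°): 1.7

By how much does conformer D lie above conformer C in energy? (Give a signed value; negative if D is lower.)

D (eclipsed): F(0°)/H(0°) eclipsed 1.2; iPr(120°)/CH2Cl(120°) eclipsed 3.7; H(240°)/H(240°) eclipsed 1.0 → 5.9 kcal/mol.
C (staggered): F(0°)/CH2Cl(60°) gauche 0.6; iPr(120°)/CH2Cl(60°) gauche 1.4 → 2.0 kcal/mol.
E(D) − E(C) = 5.9 − 2.0 = +3.9 kcal/mol.

+3.9 kcal/mol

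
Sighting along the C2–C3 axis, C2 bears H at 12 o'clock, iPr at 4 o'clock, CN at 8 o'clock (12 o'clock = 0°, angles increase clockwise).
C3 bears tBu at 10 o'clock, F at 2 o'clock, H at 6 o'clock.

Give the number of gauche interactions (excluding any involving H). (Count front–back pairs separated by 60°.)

2

Non-H gauche pairs: iPr(120°)/F(60°); CN(240°)/tBu(300°) — 2 interactions.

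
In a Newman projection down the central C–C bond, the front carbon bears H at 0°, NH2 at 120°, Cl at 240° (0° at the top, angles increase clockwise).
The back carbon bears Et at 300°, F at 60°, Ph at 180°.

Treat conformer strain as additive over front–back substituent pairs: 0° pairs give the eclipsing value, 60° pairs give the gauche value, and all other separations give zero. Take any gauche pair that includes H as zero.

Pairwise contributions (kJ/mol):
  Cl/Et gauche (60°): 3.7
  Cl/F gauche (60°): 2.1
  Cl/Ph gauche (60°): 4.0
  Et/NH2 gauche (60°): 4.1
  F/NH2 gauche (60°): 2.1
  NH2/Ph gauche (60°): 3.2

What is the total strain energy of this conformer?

This conformer (staggered): NH2–F gauche, NH2–Ph gauche, Cl–Et gauche, Cl–Ph gauche; 2.1 + 3.2 + 3.7 + 4.0 = 13.0 kJ/mol.

13.0 kJ/mol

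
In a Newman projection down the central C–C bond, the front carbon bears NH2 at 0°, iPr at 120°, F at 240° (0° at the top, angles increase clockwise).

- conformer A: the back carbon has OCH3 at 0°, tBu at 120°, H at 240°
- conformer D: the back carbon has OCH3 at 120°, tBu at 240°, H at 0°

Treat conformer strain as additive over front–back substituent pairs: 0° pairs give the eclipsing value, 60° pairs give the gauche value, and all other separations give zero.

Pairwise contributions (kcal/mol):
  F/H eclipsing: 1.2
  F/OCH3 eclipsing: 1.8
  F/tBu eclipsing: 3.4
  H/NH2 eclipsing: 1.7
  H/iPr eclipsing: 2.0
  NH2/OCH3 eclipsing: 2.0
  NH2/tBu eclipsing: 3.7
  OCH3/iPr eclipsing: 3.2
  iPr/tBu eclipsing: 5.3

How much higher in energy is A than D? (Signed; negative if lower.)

+0.2 kcal/mol

A is eclipsed. NH2 at 0° is eclipsed with OCH3 at 0° (2.0); iPr at 120° is eclipsed with tBu at 120° (5.3); F at 240° is eclipsed with H at 240° (1.2). Total 8.5 kcal/mol.
D is eclipsed. NH2 at 0° is eclipsed with H at 0° (1.7); iPr at 120° is eclipsed with OCH3 at 120° (3.2); F at 240° is eclipsed with tBu at 240° (3.4). Total 8.3 kcal/mol.
E(A) − E(D) = 8.5 − 8.3 = +0.2 kcal/mol.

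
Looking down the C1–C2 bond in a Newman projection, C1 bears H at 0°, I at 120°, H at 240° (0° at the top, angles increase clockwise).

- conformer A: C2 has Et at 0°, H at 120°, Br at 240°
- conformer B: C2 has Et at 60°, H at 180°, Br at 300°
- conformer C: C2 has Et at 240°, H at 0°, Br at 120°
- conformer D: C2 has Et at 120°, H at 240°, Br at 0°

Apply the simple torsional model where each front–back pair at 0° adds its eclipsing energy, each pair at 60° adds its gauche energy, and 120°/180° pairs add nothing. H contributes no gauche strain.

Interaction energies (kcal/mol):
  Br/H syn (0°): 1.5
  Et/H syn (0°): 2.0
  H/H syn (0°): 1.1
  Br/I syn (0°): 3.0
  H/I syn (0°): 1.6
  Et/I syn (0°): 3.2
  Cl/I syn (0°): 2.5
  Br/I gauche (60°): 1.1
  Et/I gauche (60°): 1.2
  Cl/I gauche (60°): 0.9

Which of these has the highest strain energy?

A is eclipsed. H at 0° is eclipsed with Et at 0° (2.0); I at 120° is eclipsed with H at 120° (1.6); H at 240° is eclipsed with Br at 240° (1.5). Total 5.1 kcal/mol.
B is staggered. I at 120° is gauche with Et at 60° (1.2). Total 1.2 kcal/mol.
C is eclipsed. H at 0° is eclipsed with H at 0° (1.1); I at 120° is eclipsed with Br at 120° (3.0); H at 240° is eclipsed with Et at 240° (2.0). Total 6.1 kcal/mol.
D is eclipsed. H at 0° is eclipsed with Br at 0° (1.5); I at 120° is eclipsed with Et at 120° (3.2); H at 240° is eclipsed with H at 240° (1.1). Total 5.8 kcal/mol.
C has the highest total (6.1 kcal/mol).

C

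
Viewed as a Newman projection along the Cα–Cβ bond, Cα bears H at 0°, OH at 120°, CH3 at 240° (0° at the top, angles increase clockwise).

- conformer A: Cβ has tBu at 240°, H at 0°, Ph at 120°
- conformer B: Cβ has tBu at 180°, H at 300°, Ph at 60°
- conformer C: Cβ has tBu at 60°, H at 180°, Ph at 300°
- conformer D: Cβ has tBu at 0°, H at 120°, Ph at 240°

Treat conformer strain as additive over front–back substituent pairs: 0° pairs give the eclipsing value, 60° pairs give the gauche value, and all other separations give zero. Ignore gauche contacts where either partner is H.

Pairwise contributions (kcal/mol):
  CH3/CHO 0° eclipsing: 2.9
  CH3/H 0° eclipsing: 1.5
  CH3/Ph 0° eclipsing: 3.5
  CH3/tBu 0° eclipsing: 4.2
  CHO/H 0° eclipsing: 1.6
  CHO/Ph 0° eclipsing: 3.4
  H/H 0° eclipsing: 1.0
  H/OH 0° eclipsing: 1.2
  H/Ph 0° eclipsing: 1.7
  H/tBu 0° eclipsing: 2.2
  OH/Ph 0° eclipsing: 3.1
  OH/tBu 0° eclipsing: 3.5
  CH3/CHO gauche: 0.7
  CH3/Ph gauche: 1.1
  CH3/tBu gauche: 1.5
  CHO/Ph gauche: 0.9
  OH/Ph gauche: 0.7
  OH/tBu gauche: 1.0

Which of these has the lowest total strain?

A (eclipsed): H(0°)/H(0°) eclipsed 1.0; OH(120°)/Ph(120°) eclipsed 3.1; CH3(240°)/tBu(240°) eclipsed 4.2 → 8.3 kcal/mol.
B (staggered): OH(120°)/tBu(180°) gauche 1.0; OH(120°)/Ph(60°) gauche 0.7; CH3(240°)/tBu(180°) gauche 1.5 → 3.2 kcal/mol.
C (staggered): OH(120°)/tBu(60°) gauche 1.0; CH3(240°)/Ph(300°) gauche 1.1 → 2.1 kcal/mol.
D (eclipsed): H(0°)/tBu(0°) eclipsed 2.2; OH(120°)/H(120°) eclipsed 1.2; CH3(240°)/Ph(240°) eclipsed 3.5 → 6.9 kcal/mol.
C has the lowest total (2.1 kcal/mol).

C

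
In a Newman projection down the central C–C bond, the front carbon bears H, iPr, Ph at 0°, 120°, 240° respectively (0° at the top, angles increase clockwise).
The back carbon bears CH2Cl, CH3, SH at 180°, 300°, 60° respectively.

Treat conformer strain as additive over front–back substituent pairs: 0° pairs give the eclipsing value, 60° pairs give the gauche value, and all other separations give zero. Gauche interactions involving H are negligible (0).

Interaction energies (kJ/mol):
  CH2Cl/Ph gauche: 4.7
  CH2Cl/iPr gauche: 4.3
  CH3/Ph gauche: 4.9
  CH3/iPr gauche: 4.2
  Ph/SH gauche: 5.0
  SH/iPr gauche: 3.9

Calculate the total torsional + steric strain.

This conformer is staggered. iPr at 120° is gauche with CH2Cl at 180° (4.3); iPr at 120° is gauche with SH at 60° (3.9); Ph at 240° is gauche with CH2Cl at 180° (4.7); Ph at 240° is gauche with CH3 at 300° (4.9). Total 17.8 kJ/mol.

17.8 kJ/mol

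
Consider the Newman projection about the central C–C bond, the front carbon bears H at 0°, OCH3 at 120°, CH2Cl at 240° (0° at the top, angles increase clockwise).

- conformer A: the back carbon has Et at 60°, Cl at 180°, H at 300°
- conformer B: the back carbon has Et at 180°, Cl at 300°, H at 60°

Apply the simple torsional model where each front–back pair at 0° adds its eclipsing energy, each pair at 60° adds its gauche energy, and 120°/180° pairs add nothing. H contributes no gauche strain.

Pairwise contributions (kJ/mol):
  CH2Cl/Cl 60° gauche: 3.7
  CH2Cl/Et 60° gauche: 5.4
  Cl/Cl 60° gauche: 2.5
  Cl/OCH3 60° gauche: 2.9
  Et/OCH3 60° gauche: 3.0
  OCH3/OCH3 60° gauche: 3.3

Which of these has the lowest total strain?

A (staggered): OCH3–Et gauche, OCH3–Cl gauche, CH2Cl–Cl gauche; 3.0 + 2.9 + 3.7 = 9.6 kJ/mol.
B (staggered): OCH3–Et gauche, CH2Cl–Et gauche, CH2Cl–Cl gauche; 3.0 + 5.4 + 3.7 = 12.1 kJ/mol.
A has the lowest total (9.6 kJ/mol).

A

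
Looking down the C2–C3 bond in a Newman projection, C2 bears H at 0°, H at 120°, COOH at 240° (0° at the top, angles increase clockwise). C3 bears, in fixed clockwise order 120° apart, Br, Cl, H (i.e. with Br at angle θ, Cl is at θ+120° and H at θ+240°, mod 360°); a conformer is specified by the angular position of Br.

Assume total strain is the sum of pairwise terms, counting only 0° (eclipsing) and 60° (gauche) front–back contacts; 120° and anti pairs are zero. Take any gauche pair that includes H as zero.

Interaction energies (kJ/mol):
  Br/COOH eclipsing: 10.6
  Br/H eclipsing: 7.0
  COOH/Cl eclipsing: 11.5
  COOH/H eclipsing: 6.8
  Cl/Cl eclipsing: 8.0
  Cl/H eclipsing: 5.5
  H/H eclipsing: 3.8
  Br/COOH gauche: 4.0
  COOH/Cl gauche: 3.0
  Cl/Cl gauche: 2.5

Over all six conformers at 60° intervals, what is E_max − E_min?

19.3 kJ/mol

Br at 0° (eclipsed): H–Br eclipsed, H–Cl eclipsed, COOH–H eclipsed; 7.0 + 5.5 + 6.8 = 19.3 kJ/mol.
Br at 60° (staggered): COOH–Cl gauche; 3.0 = 3.0 kJ/mol.
Br at 120° (eclipsed): H–H eclipsed, H–Br eclipsed, COOH–Cl eclipsed; 3.8 + 7.0 + 11.5 = 22.3 kJ/mol.
Br at 180° (staggered): COOH–Br gauche, COOH–Cl gauche; 4.0 + 3.0 = 7.0 kJ/mol.
Br at 240° (eclipsed): H–Cl eclipsed, H–H eclipsed, COOH–Br eclipsed; 5.5 + 3.8 + 10.6 = 19.9 kJ/mol.
Br at 300° (staggered): COOH–Br gauche; 4.0 = 4.0 kJ/mol.
Max at 120° (22.3 kJ/mol), min at 60° (3.0 kJ/mol); barrier = 19.3 kJ/mol.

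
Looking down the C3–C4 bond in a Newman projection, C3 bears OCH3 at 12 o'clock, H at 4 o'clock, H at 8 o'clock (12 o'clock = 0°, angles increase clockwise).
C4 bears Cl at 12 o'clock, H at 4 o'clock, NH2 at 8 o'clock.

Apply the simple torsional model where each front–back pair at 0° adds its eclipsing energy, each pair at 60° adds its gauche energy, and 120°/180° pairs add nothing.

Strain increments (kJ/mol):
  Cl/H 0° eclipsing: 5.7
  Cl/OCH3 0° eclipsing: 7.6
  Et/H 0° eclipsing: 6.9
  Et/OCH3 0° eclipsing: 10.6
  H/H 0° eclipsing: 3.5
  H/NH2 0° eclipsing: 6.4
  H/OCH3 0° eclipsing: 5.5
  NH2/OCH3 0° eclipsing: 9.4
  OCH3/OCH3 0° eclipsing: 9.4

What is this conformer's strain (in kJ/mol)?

This conformer (eclipsed): OCH3(0°)/Cl(0°) eclipsed 7.6; H(120°)/H(120°) eclipsed 3.5; H(240°)/NH2(240°) eclipsed 6.4 → 17.5 kJ/mol.

17.5 kJ/mol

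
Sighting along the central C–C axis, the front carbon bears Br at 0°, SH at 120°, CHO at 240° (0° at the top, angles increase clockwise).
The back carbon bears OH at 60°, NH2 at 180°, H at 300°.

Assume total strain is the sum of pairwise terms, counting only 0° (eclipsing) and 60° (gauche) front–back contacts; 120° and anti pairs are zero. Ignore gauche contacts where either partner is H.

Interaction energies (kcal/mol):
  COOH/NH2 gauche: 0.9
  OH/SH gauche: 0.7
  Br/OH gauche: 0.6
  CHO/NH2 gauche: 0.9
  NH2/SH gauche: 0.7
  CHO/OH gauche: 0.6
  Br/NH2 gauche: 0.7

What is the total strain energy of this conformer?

This conformer (staggered): Br(0°)/OH(60°) gauche 0.6; SH(120°)/OH(60°) gauche 0.7; SH(120°)/NH2(180°) gauche 0.7; CHO(240°)/NH2(180°) gauche 0.9 → 2.9 kcal/mol.

2.9 kcal/mol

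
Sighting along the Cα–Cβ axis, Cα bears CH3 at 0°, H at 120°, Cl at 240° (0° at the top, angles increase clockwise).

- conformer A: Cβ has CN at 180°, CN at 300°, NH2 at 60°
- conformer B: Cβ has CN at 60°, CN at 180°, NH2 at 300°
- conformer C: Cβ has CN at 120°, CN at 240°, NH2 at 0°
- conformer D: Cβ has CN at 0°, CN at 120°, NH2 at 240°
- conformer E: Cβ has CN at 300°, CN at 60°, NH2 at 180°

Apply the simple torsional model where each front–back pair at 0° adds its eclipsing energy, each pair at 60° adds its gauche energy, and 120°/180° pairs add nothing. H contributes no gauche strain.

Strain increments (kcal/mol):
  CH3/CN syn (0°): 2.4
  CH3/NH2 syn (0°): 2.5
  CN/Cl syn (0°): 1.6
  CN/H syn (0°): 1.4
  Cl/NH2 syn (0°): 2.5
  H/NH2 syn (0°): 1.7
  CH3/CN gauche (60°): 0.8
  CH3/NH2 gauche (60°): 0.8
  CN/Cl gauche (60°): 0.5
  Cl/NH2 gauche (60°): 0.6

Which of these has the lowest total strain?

A (staggered): CH3(0°)/CN(300°) gauche 0.8; CH3(0°)/NH2(60°) gauche 0.8; Cl(240°)/CN(180°) gauche 0.5; Cl(240°)/CN(300°) gauche 0.5 → 2.6 kcal/mol.
B (staggered): CH3(0°)/CN(60°) gauche 0.8; CH3(0°)/NH2(300°) gauche 0.8; Cl(240°)/CN(180°) gauche 0.5; Cl(240°)/NH2(300°) gauche 0.6 → 2.7 kcal/mol.
C (eclipsed): CH3(0°)/NH2(0°) eclipsed 2.5; H(120°)/CN(120°) eclipsed 1.4; Cl(240°)/CN(240°) eclipsed 1.6 → 5.5 kcal/mol.
D (eclipsed): CH3(0°)/CN(0°) eclipsed 2.4; H(120°)/CN(120°) eclipsed 1.4; Cl(240°)/NH2(240°) eclipsed 2.5 → 6.3 kcal/mol.
E (staggered): CH3(0°)/CN(300°) gauche 0.8; CH3(0°)/CN(60°) gauche 0.8; Cl(240°)/CN(300°) gauche 0.5; Cl(240°)/NH2(180°) gauche 0.6 → 2.7 kcal/mol.
A has the lowest total (2.6 kcal/mol).

A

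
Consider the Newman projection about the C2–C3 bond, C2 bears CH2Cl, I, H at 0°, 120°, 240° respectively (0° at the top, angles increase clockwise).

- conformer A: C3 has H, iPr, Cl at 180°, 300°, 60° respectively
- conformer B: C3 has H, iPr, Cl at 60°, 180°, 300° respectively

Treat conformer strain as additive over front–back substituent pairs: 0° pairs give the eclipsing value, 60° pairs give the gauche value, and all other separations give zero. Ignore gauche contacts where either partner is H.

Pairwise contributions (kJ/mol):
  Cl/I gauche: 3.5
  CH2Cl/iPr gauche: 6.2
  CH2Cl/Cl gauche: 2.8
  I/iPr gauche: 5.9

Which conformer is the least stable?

A

A (staggered): CH2Cl(0°)/iPr(300°) gauche 6.2; CH2Cl(0°)/Cl(60°) gauche 2.8; I(120°)/Cl(60°) gauche 3.5 → 12.5 kJ/mol.
B (staggered): CH2Cl(0°)/Cl(300°) gauche 2.8; I(120°)/iPr(180°) gauche 5.9 → 8.7 kJ/mol.
A has the highest total (12.5 kJ/mol).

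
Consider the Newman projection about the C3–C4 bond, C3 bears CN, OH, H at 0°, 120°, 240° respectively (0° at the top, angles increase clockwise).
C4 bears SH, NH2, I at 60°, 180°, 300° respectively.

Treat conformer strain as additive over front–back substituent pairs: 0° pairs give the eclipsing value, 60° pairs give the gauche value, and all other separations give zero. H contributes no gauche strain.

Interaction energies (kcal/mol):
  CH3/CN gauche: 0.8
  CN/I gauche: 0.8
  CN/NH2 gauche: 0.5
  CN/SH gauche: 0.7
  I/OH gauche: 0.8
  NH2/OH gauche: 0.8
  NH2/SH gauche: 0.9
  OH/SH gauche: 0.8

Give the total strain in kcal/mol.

3.1 kcal/mol

This conformer (staggered): CN(0°)/SH(60°) gauche 0.7; CN(0°)/I(300°) gauche 0.8; OH(120°)/SH(60°) gauche 0.8; OH(120°)/NH2(180°) gauche 0.8 → 3.1 kcal/mol.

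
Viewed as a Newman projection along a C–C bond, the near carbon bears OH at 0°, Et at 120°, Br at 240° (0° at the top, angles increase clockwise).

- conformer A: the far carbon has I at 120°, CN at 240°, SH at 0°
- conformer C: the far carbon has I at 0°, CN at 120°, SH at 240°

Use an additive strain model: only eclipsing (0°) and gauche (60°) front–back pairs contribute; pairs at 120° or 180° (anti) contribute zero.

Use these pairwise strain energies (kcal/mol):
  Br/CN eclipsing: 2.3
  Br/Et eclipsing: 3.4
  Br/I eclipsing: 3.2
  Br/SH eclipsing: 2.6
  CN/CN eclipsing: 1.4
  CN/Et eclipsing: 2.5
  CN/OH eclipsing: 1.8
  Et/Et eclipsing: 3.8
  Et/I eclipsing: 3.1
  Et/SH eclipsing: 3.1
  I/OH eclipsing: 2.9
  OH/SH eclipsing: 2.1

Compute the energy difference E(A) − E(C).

A is eclipsed. OH at 0° is eclipsed with SH at 0° (2.1); Et at 120° is eclipsed with I at 120° (3.1); Br at 240° is eclipsed with CN at 240° (2.3). Total 7.5 kcal/mol.
C is eclipsed. OH at 0° is eclipsed with I at 0° (2.9); Et at 120° is eclipsed with CN at 120° (2.5); Br at 240° is eclipsed with SH at 240° (2.6). Total 8.0 kcal/mol.
E(A) − E(C) = 7.5 − 8.0 = -0.5 kcal/mol.

-0.5 kcal/mol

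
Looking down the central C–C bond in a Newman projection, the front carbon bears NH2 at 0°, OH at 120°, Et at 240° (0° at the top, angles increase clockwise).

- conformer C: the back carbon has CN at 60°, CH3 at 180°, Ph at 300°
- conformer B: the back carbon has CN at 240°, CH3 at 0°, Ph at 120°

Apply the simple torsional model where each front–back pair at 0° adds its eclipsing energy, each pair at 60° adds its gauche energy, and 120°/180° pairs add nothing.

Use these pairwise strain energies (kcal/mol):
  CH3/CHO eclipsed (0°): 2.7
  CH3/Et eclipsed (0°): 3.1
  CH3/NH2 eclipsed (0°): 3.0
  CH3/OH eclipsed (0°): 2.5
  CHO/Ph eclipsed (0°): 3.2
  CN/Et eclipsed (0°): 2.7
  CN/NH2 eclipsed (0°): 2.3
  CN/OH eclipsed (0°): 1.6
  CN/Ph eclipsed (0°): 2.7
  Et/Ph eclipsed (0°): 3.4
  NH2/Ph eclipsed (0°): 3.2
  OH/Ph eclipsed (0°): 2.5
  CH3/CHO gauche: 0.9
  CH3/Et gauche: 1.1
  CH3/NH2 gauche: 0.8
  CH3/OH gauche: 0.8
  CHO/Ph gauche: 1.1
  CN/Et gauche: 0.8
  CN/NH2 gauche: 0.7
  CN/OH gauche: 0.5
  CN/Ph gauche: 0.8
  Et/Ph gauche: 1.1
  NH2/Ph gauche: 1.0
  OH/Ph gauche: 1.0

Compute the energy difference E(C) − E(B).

C is staggered. NH2 at 0° is gauche with CN at 60° (0.7); NH2 at 0° is gauche with Ph at 300° (1.0); OH at 120° is gauche with CN at 60° (0.5); OH at 120° is gauche with CH3 at 180° (0.8); Et at 240° is gauche with CH3 at 180° (1.1); Et at 240° is gauche with Ph at 300° (1.1). Total 5.2 kcal/mol.
B is eclipsed. NH2 at 0° is eclipsed with CH3 at 0° (3.0); OH at 120° is eclipsed with Ph at 120° (2.5); Et at 240° is eclipsed with CN at 240° (2.7). Total 8.2 kcal/mol.
E(C) − E(B) = 5.2 − 8.2 = -3.0 kcal/mol.

-3.0 kcal/mol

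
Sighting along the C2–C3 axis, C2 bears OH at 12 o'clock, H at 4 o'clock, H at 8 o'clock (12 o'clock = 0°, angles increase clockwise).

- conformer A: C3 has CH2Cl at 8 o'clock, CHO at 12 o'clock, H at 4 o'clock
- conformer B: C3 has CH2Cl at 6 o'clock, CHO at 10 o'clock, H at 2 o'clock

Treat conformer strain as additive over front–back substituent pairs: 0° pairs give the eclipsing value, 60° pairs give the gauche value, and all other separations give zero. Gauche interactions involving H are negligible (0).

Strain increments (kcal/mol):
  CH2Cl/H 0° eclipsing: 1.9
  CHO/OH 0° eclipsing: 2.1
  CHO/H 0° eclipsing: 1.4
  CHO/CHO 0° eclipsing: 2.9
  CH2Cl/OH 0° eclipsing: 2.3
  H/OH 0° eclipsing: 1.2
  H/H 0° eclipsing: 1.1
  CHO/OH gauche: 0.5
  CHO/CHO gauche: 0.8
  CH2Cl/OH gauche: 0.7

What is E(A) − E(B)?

+4.6 kcal/mol

A is eclipsed. OH at 0° is eclipsed with CHO at 0° (2.1); H at 120° is eclipsed with H at 120° (1.1); H at 240° is eclipsed with CH2Cl at 240° (1.9). Total 5.1 kcal/mol.
B is staggered. OH at 0° is gauche with CHO at 300° (0.5). Total 0.5 kcal/mol.
E(A) − E(B) = 5.1 − 0.5 = +4.6 kcal/mol.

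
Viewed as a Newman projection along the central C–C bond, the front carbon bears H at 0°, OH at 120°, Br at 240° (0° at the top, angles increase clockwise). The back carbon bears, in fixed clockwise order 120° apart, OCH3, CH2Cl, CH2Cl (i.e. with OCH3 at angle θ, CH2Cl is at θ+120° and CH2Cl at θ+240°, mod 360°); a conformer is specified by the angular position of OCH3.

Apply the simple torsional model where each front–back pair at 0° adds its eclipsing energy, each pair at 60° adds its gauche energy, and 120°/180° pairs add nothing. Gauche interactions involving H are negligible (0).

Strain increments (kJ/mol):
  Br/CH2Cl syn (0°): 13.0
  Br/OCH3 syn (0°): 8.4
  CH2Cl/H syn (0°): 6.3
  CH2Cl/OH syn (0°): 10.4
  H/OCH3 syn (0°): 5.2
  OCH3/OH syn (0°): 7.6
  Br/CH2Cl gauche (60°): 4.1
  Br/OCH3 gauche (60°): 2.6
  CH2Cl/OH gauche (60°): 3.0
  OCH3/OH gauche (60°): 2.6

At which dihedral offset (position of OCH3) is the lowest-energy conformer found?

OCH3 at 0° (eclipsed): H(0°)/OCH3(0°) eclipsed 5.2; OH(120°)/CH2Cl(120°) eclipsed 10.4; Br(240°)/CH2Cl(240°) eclipsed 13.0 → 28.6 kJ/mol.
OCH3 at 60° (staggered): OH(120°)/OCH3(60°) gauche 2.6; OH(120°)/CH2Cl(180°) gauche 3.0; Br(240°)/CH2Cl(180°) gauche 4.1; Br(240°)/CH2Cl(300°) gauche 4.1 → 13.8 kJ/mol.
OCH3 at 120° (eclipsed): H(0°)/CH2Cl(0°) eclipsed 6.3; OH(120°)/OCH3(120°) eclipsed 7.6; Br(240°)/CH2Cl(240°) eclipsed 13.0 → 26.9 kJ/mol.
OCH3 at 180° (staggered): OH(120°)/OCH3(180°) gauche 2.6; OH(120°)/CH2Cl(60°) gauche 3.0; Br(240°)/OCH3(180°) gauche 2.6; Br(240°)/CH2Cl(300°) gauche 4.1 → 12.3 kJ/mol.
OCH3 at 240° (eclipsed): H(0°)/CH2Cl(0°) eclipsed 6.3; OH(120°)/CH2Cl(120°) eclipsed 10.4; Br(240°)/OCH3(240°) eclipsed 8.4 → 25.1 kJ/mol.
OCH3 at 300° (staggered): OH(120°)/CH2Cl(60°) gauche 3.0; OH(120°)/CH2Cl(180°) gauche 3.0; Br(240°)/OCH3(300°) gauche 2.6; Br(240°)/CH2Cl(180°) gauche 4.1 → 12.7 kJ/mol.
The minimum (12.3 kJ/mol) occurs with OCH3 at 180°.

180°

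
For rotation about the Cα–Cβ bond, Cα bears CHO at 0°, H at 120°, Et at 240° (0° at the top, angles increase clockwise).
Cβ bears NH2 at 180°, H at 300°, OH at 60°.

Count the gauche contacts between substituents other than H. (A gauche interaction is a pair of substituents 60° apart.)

2

Non-H gauche pairs: CHO(0°)/OH(60°); Et(240°)/NH2(180°) — 2 interactions.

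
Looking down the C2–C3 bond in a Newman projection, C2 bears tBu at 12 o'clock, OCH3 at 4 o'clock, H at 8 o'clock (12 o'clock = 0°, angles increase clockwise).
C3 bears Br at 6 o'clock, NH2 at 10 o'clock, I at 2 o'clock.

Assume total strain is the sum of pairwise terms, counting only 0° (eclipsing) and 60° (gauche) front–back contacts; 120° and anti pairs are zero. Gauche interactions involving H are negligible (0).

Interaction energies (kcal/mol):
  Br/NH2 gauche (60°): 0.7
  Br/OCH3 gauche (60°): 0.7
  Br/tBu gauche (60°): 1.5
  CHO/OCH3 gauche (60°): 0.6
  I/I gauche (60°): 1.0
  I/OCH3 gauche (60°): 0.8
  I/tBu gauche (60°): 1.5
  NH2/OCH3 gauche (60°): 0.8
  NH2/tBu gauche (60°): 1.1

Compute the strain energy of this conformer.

This conformer is staggered. tBu at 0° is gauche with NH2 at 300° (1.1); tBu at 0° is gauche with I at 60° (1.5); OCH3 at 120° is gauche with Br at 180° (0.7); OCH3 at 120° is gauche with I at 60° (0.8). Total 4.1 kcal/mol.

4.1 kcal/mol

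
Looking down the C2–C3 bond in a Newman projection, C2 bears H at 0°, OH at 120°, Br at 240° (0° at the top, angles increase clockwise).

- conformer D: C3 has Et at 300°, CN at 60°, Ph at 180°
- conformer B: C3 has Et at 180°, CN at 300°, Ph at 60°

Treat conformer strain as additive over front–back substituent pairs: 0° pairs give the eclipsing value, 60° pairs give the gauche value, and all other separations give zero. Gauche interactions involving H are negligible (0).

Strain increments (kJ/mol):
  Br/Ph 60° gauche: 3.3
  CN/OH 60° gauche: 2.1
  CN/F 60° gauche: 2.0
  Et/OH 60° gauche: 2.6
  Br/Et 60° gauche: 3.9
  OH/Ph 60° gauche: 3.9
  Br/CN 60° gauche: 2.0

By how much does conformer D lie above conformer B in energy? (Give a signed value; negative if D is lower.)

D is staggered. OH at 120° is gauche with CN at 60° (2.1); OH at 120° is gauche with Ph at 180° (3.9); Br at 240° is gauche with Et at 300° (3.9); Br at 240° is gauche with Ph at 180° (3.3). Total 13.2 kJ/mol.
B is staggered. OH at 120° is gauche with Et at 180° (2.6); OH at 120° is gauche with Ph at 60° (3.9); Br at 240° is gauche with Et at 180° (3.9); Br at 240° is gauche with CN at 300° (2.0). Total 12.4 kJ/mol.
E(D) − E(B) = 13.2 − 12.4 = +0.8 kJ/mol.

+0.8 kJ/mol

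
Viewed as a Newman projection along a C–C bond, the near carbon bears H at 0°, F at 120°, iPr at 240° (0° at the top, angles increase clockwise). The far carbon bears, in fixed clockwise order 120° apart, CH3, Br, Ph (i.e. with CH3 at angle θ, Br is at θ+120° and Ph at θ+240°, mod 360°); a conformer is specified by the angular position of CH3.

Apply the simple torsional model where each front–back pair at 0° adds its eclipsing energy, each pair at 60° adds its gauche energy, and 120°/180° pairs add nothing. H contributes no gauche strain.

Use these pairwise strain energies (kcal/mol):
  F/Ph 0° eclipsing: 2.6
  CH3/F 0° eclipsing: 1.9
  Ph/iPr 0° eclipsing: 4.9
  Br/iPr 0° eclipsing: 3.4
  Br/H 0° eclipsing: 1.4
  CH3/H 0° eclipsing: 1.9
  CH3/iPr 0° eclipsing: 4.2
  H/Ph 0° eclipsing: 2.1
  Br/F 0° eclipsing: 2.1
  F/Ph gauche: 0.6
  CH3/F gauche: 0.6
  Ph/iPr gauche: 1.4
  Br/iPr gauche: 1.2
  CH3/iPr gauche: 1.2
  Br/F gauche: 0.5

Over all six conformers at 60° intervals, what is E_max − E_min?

5.3 kcal/mol

CH3 at 0° (eclipsed): H–CH3 eclipsed, F–Br eclipsed, iPr–Ph eclipsed; 1.9 + 2.1 + 4.9 = 8.9 kcal/mol.
CH3 at 60° (staggered): F–CH3 gauche, F–Br gauche, iPr–Br gauche, iPr–Ph gauche; 0.6 + 0.5 + 1.2 + 1.4 = 3.7 kcal/mol.
CH3 at 120° (eclipsed): H–Ph eclipsed, F–CH3 eclipsed, iPr–Br eclipsed; 2.1 + 1.9 + 3.4 = 7.4 kcal/mol.
CH3 at 180° (staggered): F–CH3 gauche, F–Ph gauche, iPr–CH3 gauche, iPr–Br gauche; 0.6 + 0.6 + 1.2 + 1.2 = 3.6 kcal/mol.
CH3 at 240° (eclipsed): H–Br eclipsed, F–Ph eclipsed, iPr–CH3 eclipsed; 1.4 + 2.6 + 4.2 = 8.2 kcal/mol.
CH3 at 300° (staggered): F–Br gauche, F–Ph gauche, iPr–CH3 gauche, iPr–Ph gauche; 0.5 + 0.6 + 1.2 + 1.4 = 3.7 kcal/mol.
Max at 0° (8.9 kcal/mol), min at 180° (3.6 kcal/mol); barrier = 5.3 kcal/mol.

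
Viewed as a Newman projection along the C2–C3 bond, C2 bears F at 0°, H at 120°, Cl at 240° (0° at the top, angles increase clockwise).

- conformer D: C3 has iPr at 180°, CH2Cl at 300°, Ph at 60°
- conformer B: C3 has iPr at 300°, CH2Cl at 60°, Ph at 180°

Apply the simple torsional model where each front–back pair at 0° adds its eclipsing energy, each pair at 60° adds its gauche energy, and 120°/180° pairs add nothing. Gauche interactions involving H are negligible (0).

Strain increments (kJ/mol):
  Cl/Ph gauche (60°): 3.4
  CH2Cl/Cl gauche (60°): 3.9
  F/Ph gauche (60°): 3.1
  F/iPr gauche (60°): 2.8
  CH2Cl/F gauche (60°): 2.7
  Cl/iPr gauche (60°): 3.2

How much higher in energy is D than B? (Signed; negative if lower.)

+0.8 kJ/mol

D is staggered. F at 0° is gauche with CH2Cl at 300° (2.7); F at 0° is gauche with Ph at 60° (3.1); Cl at 240° is gauche with iPr at 180° (3.2); Cl at 240° is gauche with CH2Cl at 300° (3.9). Total 12.9 kJ/mol.
B is staggered. F at 0° is gauche with iPr at 300° (2.8); F at 0° is gauche with CH2Cl at 60° (2.7); Cl at 240° is gauche with iPr at 300° (3.2); Cl at 240° is gauche with Ph at 180° (3.4). Total 12.1 kJ/mol.
E(D) − E(B) = 12.9 − 12.1 = +0.8 kJ/mol.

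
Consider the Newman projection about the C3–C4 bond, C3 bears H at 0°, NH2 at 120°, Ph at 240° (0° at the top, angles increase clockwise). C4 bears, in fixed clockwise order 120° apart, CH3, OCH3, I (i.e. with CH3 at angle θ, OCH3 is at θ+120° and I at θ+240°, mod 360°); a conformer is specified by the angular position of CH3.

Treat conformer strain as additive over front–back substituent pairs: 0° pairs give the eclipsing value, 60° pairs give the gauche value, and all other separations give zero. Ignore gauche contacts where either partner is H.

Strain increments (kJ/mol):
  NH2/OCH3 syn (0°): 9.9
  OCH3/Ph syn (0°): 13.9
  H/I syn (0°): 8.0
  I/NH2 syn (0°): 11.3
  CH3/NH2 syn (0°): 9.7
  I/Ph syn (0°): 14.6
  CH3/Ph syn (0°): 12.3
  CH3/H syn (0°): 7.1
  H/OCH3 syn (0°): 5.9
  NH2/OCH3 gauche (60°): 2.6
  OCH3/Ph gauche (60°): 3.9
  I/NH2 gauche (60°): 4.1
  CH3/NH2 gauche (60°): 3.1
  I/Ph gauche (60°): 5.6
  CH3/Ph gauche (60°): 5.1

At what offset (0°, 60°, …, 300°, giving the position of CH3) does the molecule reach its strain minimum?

CH3 at 0° (eclipsed): H(0°)/CH3(0°) eclipsed 7.1; NH2(120°)/OCH3(120°) eclipsed 9.9; Ph(240°)/I(240°) eclipsed 14.6 → 31.6 kJ/mol.
CH3 at 60° (staggered): NH2(120°)/CH3(60°) gauche 3.1; NH2(120°)/OCH3(180°) gauche 2.6; Ph(240°)/OCH3(180°) gauche 3.9; Ph(240°)/I(300°) gauche 5.6 → 15.2 kJ/mol.
CH3 at 120° (eclipsed): H(0°)/I(0°) eclipsed 8.0; NH2(120°)/CH3(120°) eclipsed 9.7; Ph(240°)/OCH3(240°) eclipsed 13.9 → 31.6 kJ/mol.
CH3 at 180° (staggered): NH2(120°)/CH3(180°) gauche 3.1; NH2(120°)/I(60°) gauche 4.1; Ph(240°)/CH3(180°) gauche 5.1; Ph(240°)/OCH3(300°) gauche 3.9 → 16.2 kJ/mol.
CH3 at 240° (eclipsed): H(0°)/OCH3(0°) eclipsed 5.9; NH2(120°)/I(120°) eclipsed 11.3; Ph(240°)/CH3(240°) eclipsed 12.3 → 29.5 kJ/mol.
CH3 at 300° (staggered): NH2(120°)/OCH3(60°) gauche 2.6; NH2(120°)/I(180°) gauche 4.1; Ph(240°)/CH3(300°) gauche 5.1; Ph(240°)/I(180°) gauche 5.6 → 17.4 kJ/mol.
The minimum (15.2 kJ/mol) occurs with CH3 at 60°.

60°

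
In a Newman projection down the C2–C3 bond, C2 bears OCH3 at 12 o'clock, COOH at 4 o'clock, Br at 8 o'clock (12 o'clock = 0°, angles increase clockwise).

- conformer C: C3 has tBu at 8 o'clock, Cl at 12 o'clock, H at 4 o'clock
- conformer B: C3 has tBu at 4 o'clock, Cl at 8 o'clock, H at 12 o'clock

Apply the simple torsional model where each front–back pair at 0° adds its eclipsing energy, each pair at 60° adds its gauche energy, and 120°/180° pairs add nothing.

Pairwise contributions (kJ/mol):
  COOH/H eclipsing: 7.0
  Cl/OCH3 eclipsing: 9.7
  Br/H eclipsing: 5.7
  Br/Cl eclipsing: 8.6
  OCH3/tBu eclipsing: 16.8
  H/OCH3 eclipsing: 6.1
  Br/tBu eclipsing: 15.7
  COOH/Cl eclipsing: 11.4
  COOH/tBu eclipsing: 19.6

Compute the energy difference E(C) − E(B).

-1.9 kJ/mol

C (eclipsed): OCH3–Cl eclipsed, COOH–H eclipsed, Br–tBu eclipsed; 9.7 + 7.0 + 15.7 = 32.4 kJ/mol.
B (eclipsed): OCH3–H eclipsed, COOH–tBu eclipsed, Br–Cl eclipsed; 6.1 + 19.6 + 8.6 = 34.3 kJ/mol.
E(C) − E(B) = 32.4 − 34.3 = -1.9 kJ/mol.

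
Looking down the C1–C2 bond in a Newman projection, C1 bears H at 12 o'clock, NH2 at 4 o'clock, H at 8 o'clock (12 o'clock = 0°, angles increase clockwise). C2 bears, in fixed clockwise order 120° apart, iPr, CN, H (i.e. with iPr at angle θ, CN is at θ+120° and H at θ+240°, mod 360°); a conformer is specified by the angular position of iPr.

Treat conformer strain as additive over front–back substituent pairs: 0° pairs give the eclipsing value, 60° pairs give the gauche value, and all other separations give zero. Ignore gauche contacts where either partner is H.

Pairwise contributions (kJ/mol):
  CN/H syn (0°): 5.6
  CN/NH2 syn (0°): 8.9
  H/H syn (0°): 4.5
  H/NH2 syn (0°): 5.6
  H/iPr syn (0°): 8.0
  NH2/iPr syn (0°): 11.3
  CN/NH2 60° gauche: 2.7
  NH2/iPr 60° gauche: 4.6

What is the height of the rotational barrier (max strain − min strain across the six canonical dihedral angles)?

18.7 kJ/mol

iPr at 0° is eclipsed. H at 0° is eclipsed with iPr at 0° (8.0); NH2 at 120° is eclipsed with CN at 120° (8.9); H at 240° is eclipsed with H at 240° (4.5). Total 21.4 kJ/mol.
iPr at 60° is staggered. NH2 at 120° is gauche with iPr at 60° (4.6); NH2 at 120° is gauche with CN at 180° (2.7). Total 7.3 kJ/mol.
iPr at 120° is eclipsed. H at 0° is eclipsed with H at 0° (4.5); NH2 at 120° is eclipsed with iPr at 120° (11.3); H at 240° is eclipsed with CN at 240° (5.6). Total 21.4 kJ/mol.
iPr at 180° is staggered. NH2 at 120° is gauche with iPr at 180° (4.6). Total 4.6 kJ/mol.
iPr at 240° is eclipsed. H at 0° is eclipsed with CN at 0° (5.6); NH2 at 120° is eclipsed with H at 120° (5.6); H at 240° is eclipsed with iPr at 240° (8.0). Total 19.2 kJ/mol.
iPr at 300° is staggered. NH2 at 120° is gauche with CN at 60° (2.7). Total 2.7 kJ/mol.
Max at 0° (21.4 kJ/mol), min at 300° (2.7 kJ/mol); barrier = 18.7 kJ/mol.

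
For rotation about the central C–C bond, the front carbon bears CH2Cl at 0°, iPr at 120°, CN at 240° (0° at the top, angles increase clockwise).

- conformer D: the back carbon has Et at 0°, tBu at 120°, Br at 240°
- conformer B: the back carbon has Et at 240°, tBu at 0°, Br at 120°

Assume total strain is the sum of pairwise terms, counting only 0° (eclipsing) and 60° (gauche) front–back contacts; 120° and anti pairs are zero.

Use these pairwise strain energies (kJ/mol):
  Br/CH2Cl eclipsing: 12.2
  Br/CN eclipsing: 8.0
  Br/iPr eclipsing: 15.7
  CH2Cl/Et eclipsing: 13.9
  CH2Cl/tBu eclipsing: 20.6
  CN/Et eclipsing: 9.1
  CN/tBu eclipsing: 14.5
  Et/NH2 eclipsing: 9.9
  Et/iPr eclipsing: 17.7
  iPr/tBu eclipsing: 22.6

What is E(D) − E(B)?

-0.9 kJ/mol

D is eclipsed. CH2Cl at 0° is eclipsed with Et at 0° (13.9); iPr at 120° is eclipsed with tBu at 120° (22.6); CN at 240° is eclipsed with Br at 240° (8.0). Total 44.5 kJ/mol.
B is eclipsed. CH2Cl at 0° is eclipsed with tBu at 0° (20.6); iPr at 120° is eclipsed with Br at 120° (15.7); CN at 240° is eclipsed with Et at 240° (9.1). Total 45.4 kJ/mol.
E(D) − E(B) = 44.5 − 45.4 = -0.9 kJ/mol.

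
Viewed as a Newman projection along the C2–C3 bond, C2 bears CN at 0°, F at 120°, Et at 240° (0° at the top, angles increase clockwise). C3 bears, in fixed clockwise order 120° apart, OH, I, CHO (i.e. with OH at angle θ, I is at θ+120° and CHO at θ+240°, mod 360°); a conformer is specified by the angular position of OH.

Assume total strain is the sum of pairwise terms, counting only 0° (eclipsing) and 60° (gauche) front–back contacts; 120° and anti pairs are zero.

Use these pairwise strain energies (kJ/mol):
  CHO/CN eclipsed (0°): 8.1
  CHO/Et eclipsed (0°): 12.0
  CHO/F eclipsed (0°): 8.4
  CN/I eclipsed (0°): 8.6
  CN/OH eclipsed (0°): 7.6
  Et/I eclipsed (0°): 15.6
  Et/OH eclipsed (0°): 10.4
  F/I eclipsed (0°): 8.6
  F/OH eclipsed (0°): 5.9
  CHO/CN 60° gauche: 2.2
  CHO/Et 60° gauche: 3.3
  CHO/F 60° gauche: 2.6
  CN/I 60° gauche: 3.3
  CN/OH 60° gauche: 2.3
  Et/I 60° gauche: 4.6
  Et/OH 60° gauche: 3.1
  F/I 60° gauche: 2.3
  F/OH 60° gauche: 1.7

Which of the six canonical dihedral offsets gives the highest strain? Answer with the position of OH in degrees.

OH at 0° (eclipsed): CN–OH eclipsed, F–I eclipsed, Et–CHO eclipsed; 7.6 + 8.6 + 12.0 = 28.2 kJ/mol.
OH at 60° (staggered): CN–OH gauche, CN–CHO gauche, F–OH gauche, F–I gauche, Et–I gauche, Et–CHO gauche; 2.3 + 2.2 + 1.7 + 2.3 + 4.6 + 3.3 = 16.4 kJ/mol.
OH at 120° (eclipsed): CN–CHO eclipsed, F–OH eclipsed, Et–I eclipsed; 8.1 + 5.9 + 15.6 = 29.6 kJ/mol.
OH at 180° (staggered): CN–I gauche, CN–CHO gauche, F–OH gauche, F–CHO gauche, Et–OH gauche, Et–I gauche; 3.3 + 2.2 + 1.7 + 2.6 + 3.1 + 4.6 = 17.5 kJ/mol.
OH at 240° (eclipsed): CN–I eclipsed, F–CHO eclipsed, Et–OH eclipsed; 8.6 + 8.4 + 10.4 = 27.4 kJ/mol.
OH at 300° (staggered): CN–OH gauche, CN–I gauche, F–I gauche, F–CHO gauche, Et–OH gauche, Et–CHO gauche; 2.3 + 3.3 + 2.3 + 2.6 + 3.1 + 3.3 = 16.9 kJ/mol.
The maximum (29.6 kJ/mol) occurs with OH at 120°.

120°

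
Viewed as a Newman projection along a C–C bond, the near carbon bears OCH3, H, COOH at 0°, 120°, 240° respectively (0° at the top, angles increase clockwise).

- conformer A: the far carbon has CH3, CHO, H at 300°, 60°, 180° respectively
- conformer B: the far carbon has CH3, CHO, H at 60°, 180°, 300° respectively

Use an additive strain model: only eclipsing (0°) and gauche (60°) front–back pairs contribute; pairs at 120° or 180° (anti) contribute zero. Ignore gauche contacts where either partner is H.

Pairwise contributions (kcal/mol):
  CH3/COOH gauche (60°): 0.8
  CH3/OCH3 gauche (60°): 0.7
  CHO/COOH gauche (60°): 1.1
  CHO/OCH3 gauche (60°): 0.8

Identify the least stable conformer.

A

A (staggered): OCH3(0°)/CH3(300°) gauche 0.7; OCH3(0°)/CHO(60°) gauche 0.8; COOH(240°)/CH3(300°) gauche 0.8 → 2.3 kcal/mol.
B (staggered): OCH3(0°)/CH3(60°) gauche 0.7; COOH(240°)/CHO(180°) gauche 1.1 → 1.8 kcal/mol.
A has the highest total (2.3 kcal/mol).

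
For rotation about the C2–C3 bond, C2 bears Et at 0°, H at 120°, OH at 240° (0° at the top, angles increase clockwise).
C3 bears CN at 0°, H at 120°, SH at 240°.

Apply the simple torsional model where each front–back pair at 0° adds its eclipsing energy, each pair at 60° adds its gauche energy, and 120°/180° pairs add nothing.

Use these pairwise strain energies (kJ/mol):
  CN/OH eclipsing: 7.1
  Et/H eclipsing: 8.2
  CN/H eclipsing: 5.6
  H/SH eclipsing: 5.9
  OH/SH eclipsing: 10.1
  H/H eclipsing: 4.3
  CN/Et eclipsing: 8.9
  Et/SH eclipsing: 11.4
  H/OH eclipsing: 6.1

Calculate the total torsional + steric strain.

23.3 kJ/mol

This conformer (eclipsed): Et–CN eclipsed, H–H eclipsed, OH–SH eclipsed; 8.9 + 4.3 + 10.1 = 23.3 kJ/mol.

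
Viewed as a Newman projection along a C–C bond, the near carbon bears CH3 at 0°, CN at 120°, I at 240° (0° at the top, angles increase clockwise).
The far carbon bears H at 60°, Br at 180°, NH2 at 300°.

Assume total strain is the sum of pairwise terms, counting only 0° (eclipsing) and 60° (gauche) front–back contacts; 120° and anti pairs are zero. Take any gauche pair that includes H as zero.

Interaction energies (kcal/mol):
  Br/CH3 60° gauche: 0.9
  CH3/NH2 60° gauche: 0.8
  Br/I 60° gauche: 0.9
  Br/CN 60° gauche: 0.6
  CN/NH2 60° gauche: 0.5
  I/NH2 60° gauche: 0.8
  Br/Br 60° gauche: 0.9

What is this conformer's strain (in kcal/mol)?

3.1 kcal/mol

This conformer (staggered): CH3–NH2 gauche, CN–Br gauche, I–Br gauche, I–NH2 gauche; 0.8 + 0.6 + 0.9 + 0.8 = 3.1 kcal/mol.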